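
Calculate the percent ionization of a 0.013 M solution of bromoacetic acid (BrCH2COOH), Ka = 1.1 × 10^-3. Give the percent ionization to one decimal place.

BrCH2COOH ⇌ BrCH2COO- + H+; let x = [H+] at equilibrium.
Ka = x²/(C₀ − x); solving the quadratic gives x = 3.27 × 10^-3 M.
Fraction ionized = 3.27 × 10^-3 / 0.013 = 0.2515 → 25.2%

25.2%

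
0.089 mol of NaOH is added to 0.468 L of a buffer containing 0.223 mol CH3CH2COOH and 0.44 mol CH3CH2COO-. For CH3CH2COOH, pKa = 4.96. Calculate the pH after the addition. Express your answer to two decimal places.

pH = 5.56

After neutralization: n(CH3CH2COOH) = 0.134 mol, n(CH3CH2COO-) = 0.529 mol.
pH = pKa + log(n_CH3CH2COO-/n_CH3CH2COOH) = 4.96 + log(0.529/0.134) = 4.96 + (+0.596)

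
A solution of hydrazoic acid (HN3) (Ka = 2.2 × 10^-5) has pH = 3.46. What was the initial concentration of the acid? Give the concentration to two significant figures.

C₀ = 5.8 × 10^-3 M

[H+] = 10^(-3.46) = 3.47 × 10^-4 M = x
Ka = x²/(C₀ − x) ⇒ C₀ = x + x²/Ka
C₀ = 3.47 × 10^-4 + (3.47 × 10^-4)²/(2.2 × 10^-5) = 5.82 × 10^-3 M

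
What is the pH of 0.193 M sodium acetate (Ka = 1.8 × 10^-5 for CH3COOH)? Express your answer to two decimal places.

pH = 9.02

CH3COO- is the conjugate base of the weak acid CH3COOH.
Kb = Kw/Ka = 1.0×10^-14 / 1.8 × 10^-5 = 5.56 × 10^-10
From the ICE table, Kb = [OH-]²/(0.193 − [OH-]) = 5.56 × 10^-10.
Neglecting [OH-] in the denominator: [OH-] = √(5.56 × 10^-10 × 0.193) = 1.04 × 10^-5 M
([OH-]/C₀ = 0.0054% < 5%, so the approximation holds.)
pOH = −log(1.04 × 10^-5) = 4.98; pH = 14.00 − 4.98 = 9.02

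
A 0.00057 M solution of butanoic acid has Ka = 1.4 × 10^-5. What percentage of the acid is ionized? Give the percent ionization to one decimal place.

14.5%

CH3(CH2)2COOH ⇌ CH3(CH2)2COO- + H+; let x = [H+] at equilibrium.
Solve x² + 1.4e-05x − 7.98e-09 = 0 → x = 8.26 × 10^-5 M
% ionization = x/C₀ × 100% = 8.26 × 10^-5/0.00057 × 100% = 14.5%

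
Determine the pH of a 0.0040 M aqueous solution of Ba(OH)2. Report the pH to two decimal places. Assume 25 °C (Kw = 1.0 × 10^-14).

Ba(OH)2 is a strong base (each formula unit releases 2 OH-); [OH-] = 0.008 M.
pOH = -log(0.008) = 2.10
pH = 14.00 - 2.10 = 11.90

pH = 11.90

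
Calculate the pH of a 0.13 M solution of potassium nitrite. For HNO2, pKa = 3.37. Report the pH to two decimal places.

pH = 8.24

NO2- is the conjugate base of the weak acid HNO2.
Ka = 10^(−3.37) = 4.27 × 10^-4
Kb = Kw/Ka = 1.0×10^-14 / 4.27 × 10^-4 = 2.34 × 10^-11
From the ICE table, Kb = x²/(0.13 − x) = 2.34 × 10^-11.
Since Kb ≪ C₀, x ≈ √(Kb·C₀) = 1.74 × 10^-6 M.
pOH = −log(1.74 × 10^-6) = 5.76; pH = 14.00 − 5.76 = 8.24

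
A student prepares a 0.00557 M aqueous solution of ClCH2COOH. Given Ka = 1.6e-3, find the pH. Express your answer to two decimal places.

ClCH2COOH ⇌ ClCH2COO- + H+
From the ICE table, Ka = [H+]²/(0.00557 − [H+]) = 1.6 × 10^-3.
[H+] is not negligible relative to C₀; solve [H+]² + 0.0016·[H+] − 8.91e-06 = 0.
[H+] = (−Ka + √(Ka² + 4·Ka·C₀))/2 = 2.29 × 10^-3 M
pH = −log[H+] = −log(2.29 × 10^-3) = 2.64

pH = 2.64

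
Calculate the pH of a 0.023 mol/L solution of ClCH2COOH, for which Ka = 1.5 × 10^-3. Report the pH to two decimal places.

ClCH2COOH ⇌ ClCH2COO- + H+
From the ICE table, Ka = [H+]²/(0.023 − [H+]) = 1.5 × 10^-3.
[H+] is not negligible relative to C₀; solve [H+]² + 0.0015·[H+] − 3.45e-05 = 0.
[H+] = (−Ka + √(Ka² + 4·Ka·C₀))/2 = 5.17 × 10^-3 M
pH = −log(5.17 × 10^-3) = 2.29

pH = 2.29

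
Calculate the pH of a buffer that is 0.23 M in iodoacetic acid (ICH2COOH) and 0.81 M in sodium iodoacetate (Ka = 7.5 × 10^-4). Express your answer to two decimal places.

pH = 3.67

pKa = −log(7.5 × 10^-4) = 3.125
Using pH = pKa + log([base]/[acid]) with [base]/[acid] = 0.81/0.23:
pH = 3.125 + (+0.547) = 3.67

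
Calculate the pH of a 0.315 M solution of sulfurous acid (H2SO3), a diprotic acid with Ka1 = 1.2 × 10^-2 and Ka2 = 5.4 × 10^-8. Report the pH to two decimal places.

pH = 1.25

Ka1 ≫ Ka2, so treat the first dissociation as the only significant source of H+.
Ka1 = x²/(0.315 − x) = 1.2 × 10^-2
Solving the quadratic: x = (−Ka1 + √(Ka1² + 4·Ka1·C₀))/2 = 5.58 × 10^-2 M
pH = −log(5.58 × 10^-2) = 1.25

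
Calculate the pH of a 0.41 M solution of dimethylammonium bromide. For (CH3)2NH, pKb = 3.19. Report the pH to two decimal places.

pH = 5.60

(CH3)2NH2+ is the conjugate acid of the weak base (CH3)2NH.
Kb = 10^(−3.19) = 6.46 × 10^-4
Ka = Kw/Kb = 1.0×10^-14 / 6.46 × 10^-4 = 1.55 × 10^-11
From the ICE table, Ka = [H+]²/(0.41 − [H+]) = 1.55 × 10^-11.
Neglecting [H+] in the denominator: [H+] = √(1.55 × 10^-11 × 0.41) = 2.52 × 10^-6 M
Check: 0.00061% ionized — well under 5%, approximation valid.
pH = −log[H+] = −log(2.52 × 10^-6) = 5.60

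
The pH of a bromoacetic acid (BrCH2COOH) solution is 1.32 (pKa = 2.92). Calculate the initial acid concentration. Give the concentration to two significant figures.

C₀ = 2.0 M

[H+] = 10^(-1.32) = 4.79 × 10^-2 M = x
Ka = 10^(−2.92) = 1.20 × 10^-3
Ka = x²/(C₀ − x) ⇒ C₀ = x + x²/Ka
C₀ = 4.79 × 10^-2 + (4.79 × 10^-2)²/(1.20 × 10^-3) = 1.96 M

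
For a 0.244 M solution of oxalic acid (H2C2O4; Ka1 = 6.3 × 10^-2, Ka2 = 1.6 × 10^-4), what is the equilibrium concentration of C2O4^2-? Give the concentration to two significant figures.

First ionization gives [H+] ≈ [HC2O4-] = 9.64 × 10^-2 M.
Second step: Ka2 = [H+][C2O4^2-]/[HC2O4-] ≈ [C2O4^2-] (since [H+] ≈ [HC2O4-]).
So [C2O4^2-] ≈ Ka2.

1.6 × 10^-4 M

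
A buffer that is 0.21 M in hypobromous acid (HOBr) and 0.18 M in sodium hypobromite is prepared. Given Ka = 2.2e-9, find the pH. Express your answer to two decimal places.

pH = 8.59

pKa = −log(2.2 × 10^-9) = 8.658
pH = pKa + log([A⁻]/[HA]) = 8.658 + log(0.18/0.21)
pH = 8.658 + (-0.067) = 8.59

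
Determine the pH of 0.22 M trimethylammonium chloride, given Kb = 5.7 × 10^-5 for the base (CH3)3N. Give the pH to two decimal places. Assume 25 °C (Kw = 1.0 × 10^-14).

(CH3)3NH+ is the conjugate acid of the weak base (CH3)3N.
Ka = Kw/Kb = 1.0×10^-14 / 5.7 × 10^-5 = 1.75 × 10^-10
From the ICE table, Ka = x²/(0.22 − x) = 1.75 × 10^-10.
Since Ka ≪ C₀, x ≈ √(Ka·C₀) = 6.20 × 10^-6 M.
Check: 0.0028% ionized — well under 5%, approximation valid.
pH = −log[H+] = −log(6.20 × 10^-6) = 5.21

pH = 5.21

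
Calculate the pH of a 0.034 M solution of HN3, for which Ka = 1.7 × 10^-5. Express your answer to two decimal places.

HN3 ⇌ N3- + H+
Let x = [H+] at equilibrium. Ka = x²/(0.034 − x).
Assume x ≪ 0.034: x ≈ √(1.7 × 10^-5 × 0.034) = 7.60 × 10^-4 M
pH = −log[H+] = −log(7.60 × 10^-4) = 3.12

pH = 3.12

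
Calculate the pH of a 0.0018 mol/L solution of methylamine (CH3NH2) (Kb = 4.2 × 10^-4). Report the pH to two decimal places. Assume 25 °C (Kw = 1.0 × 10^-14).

CH3NH2 + H2O ⇌ CH3NH3+ + OH-
From the ICE table, Kb = [OH-]²/(0.0018 − [OH-]) = 4.2 × 10^-4.
[OH-] is not negligible relative to C₀; solve [OH-]² + 0.00042·[OH-] − 7.56e-07 = 0.
[OH-] = [−0.00042 + √(0.00042² + 3.02e-06)]/2 = 6.84 × 10^-4 M
pOH = −log(6.84 × 10^-4) = 3.16; pH = 14.00 − 3.16 = 10.84

pH = 10.84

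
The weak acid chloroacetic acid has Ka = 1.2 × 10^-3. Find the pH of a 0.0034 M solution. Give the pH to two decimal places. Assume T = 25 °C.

pH = 2.82

ClCH2COOH ⇌ ClCH2COO- + H+
Ka = x²/(0.0034 − x) = 1.2 × 10^-3
The 5% rule fails; solving x² + Ka·x − Ka·C₀ = 0 exactly:
x = (−Ka + √(Ka² + 4·Ka·C₀))/2 = 1.51 × 10^-3 M
pH = −log[H+] = −log(1.51 × 10^-3) = 2.82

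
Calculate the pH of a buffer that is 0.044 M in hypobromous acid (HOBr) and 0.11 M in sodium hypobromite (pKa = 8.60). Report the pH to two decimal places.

Henderson–Hasselbalch: pH = pKa + log([OBr-]/[HOBr]) = 8.60 + log(0.11/0.044)
pH = 8.60 + (+0.398) = 9.00

pH = 9.00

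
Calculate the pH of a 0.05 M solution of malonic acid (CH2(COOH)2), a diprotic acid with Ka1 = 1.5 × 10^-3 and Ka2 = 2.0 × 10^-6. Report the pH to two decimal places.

Ka1 ≫ Ka2, so treat the first dissociation as the only significant source of H+.
Ka1 = x²/(0.05 − x) = 1.5 × 10^-3
Solving the quadratic: x = (−Ka1 + √(Ka1² + 4·Ka1·C₀))/2 = 7.94 × 10^-3 M
pH = −log(7.94 × 10^-3) = 2.10

pH = 2.10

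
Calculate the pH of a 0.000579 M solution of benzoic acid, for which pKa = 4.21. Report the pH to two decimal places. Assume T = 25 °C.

pH = 3.79

C6H5COOH ⇌ C6H5COO- + H+
Ka = 10^(−4.21) = 6.17 × 10^-5
Ka = x²/(0.000579 − x) = 6.17 × 10^-5
Here C₀/Ka ≈ 9.38, so the small-x approximation fails. Use the quadratic:
x = (−Ka + √(Ka² + 4·Ka·C₀))/2 = 1.61 × 10^-4 M
pH = −log[H+] = −log(1.61 × 10^-4) = 3.79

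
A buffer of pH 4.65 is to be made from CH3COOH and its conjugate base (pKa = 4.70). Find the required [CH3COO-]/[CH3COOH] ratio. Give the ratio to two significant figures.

ratio = 0.89

pH = pKa + log(r) ⇒ log(r) = 4.65 − 4.70 = -0.05
r = [CH3COO-]/[CH3COOH] = 10^(-0.05) = 0.891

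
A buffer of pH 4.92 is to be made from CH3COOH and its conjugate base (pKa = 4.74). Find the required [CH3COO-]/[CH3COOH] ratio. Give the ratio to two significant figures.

pH = pKa + log(r) ⇒ log(r) = 4.92 − 4.74 = +0.18
r = [CH3COO-]/[CH3COOH] = 10^(+0.18) = 1.51

ratio = 1.5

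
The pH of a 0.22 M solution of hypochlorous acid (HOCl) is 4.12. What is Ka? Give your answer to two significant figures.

Ka = 2.6 × 10^-8

[H+] = 10^(-4.12) = 7.59 × 10^-5 M
At equilibrium [HA] = 0.22 − 7.59 × 10^-5 = 2.20 × 10^-1 M
Ka = [H+][A-]/[HA] = (7.59 × 10^-5)² / 2.20 × 10^-1 = 2.6 × 10^-8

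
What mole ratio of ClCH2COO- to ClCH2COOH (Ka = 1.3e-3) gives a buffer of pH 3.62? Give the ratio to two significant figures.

pKa = -log(1.3 × 10^-3) = 2.886
pH = pKa + log(r) ⇒ log(r) = 3.62 − 2.886 = +0.734
r = [ClCH2COO-]/[ClCH2COOH] = 10^(+0.734) = 5.42

ratio = 5.4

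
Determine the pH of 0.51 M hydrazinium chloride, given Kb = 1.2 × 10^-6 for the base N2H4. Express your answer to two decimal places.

pH = 4.19

N2H5+ is the conjugate acid of the weak base N2H4.
Ka = Kw/Kb = 1.0×10^-14 / 1.2 × 10^-6 = 8.33 × 10^-9
Ka = [H+]²/(0.51 − [H+]) = 8.33 × 10^-9
Since Ka ≪ C₀, [H+] ≈ √(Ka·C₀) = 6.52 × 10^-5 M.
pH = −log[H+] = −log(6.52 × 10^-5) = 4.19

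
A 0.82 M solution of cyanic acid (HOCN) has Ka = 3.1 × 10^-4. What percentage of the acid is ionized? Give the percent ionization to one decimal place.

1.9%

HOCN ⇌ OCN- + H+; let x = [H+] at equilibrium.
x ≈ √(Ka·C₀) = √(3.1 × 10^-4 × 0.82) = 1.59 × 10^-2 M
Fraction ionized = 1.59 × 10^-2 / 0.82 = 0.0194 → 1.9%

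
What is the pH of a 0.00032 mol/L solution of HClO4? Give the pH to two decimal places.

pH = 3.49

HClO4 is a strong acid and dissociates completely, so [H+] = 0.00032 M.
pH = -log(0.00032) = 3.49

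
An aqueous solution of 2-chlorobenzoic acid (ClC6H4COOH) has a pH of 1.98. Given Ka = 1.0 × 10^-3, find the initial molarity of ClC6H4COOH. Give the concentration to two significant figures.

[H+] = 10^(-1.98) = 1.05 × 10^-2 M = x
Ka = x²/(C₀ − x) ⇒ C₀ = x + x²/Ka
C₀ = 1.05 × 10^-2 + (1.05 × 10^-2)²/(1.0 × 10^-3) = 1.21 × 10^-1 M

C₀ = 1.2 × 10^-1 M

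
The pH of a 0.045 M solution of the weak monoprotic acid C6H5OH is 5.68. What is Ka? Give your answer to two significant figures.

[H+] = 10^(-5.68) = 2.09 × 10^-6 M
At equilibrium [HA] = 0.045 − 2.09 × 10^-6 = 4.50 × 10^-2 M
Ka = [H+][A-]/[HA] = (2.09 × 10^-6)² / 4.50 × 10^-2 = 9.7 × 10^-11

Ka = 9.7 × 10^-11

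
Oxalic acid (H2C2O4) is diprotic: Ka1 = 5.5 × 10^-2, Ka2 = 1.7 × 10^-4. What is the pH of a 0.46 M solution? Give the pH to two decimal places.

pH = 0.87

Ka1 ≫ Ka2, so treat the first dissociation as the only significant source of H+.
Ka1 = x²/(0.46 − x) = 5.5 × 10^-2
Solving the quadratic: x = (−Ka1 + √(Ka1² + 4·Ka1·C₀))/2 = 1.34 × 10^-1 M
pH = −log(1.34 × 10^-1) = 0.87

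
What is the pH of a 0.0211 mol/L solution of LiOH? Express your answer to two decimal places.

pH = 12.32

LiOH is a strong base; [OH-] = 0.0211 M.
pOH = -log(0.0211) = 1.68
pH = 14.00 - 1.68 = 12.32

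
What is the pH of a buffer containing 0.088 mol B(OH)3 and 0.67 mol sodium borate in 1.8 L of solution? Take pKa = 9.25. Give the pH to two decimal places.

pH = 10.13

pH = pKa + log([A⁻]/[HA]) = 9.25 + log(0.67/0.088)
pH = 9.25 + (+0.882) = 10.13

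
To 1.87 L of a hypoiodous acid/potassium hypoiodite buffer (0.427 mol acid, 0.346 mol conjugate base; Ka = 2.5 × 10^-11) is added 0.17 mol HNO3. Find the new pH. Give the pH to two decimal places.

After neutralization: n(HOI) = 0.597 mol, n(OI-) = 0.176 mol.
pKa = −log(2.5 × 10^-11) = 10.602
pH = pKa + log([A⁻]/[HA]) = 10.602 + log(0.176/0.597) = 10.602 -0.530

pH = 10.07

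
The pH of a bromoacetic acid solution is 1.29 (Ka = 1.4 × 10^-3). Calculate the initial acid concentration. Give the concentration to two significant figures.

C₀ = 1.9 M

[H+] = 10^(-1.29) = 5.13 × 10^-2 M = x
Ka = x²/(C₀ − x) ⇒ C₀ = x + x²/Ka
C₀ = 5.13 × 10^-2 + (5.13 × 10^-2)²/(1.4 × 10^-3) = 1.93 M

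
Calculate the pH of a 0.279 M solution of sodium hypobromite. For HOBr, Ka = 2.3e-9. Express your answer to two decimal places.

pH = 11.04

OBr- is the conjugate base of the weak acid HOBr.
Kb = Kw/Ka = 1.0×10^-14 / 2.3 × 10^-9 = 4.35 × 10^-6
From the ICE table, Kb = [OH-]²/(0.279 − [OH-]) = 4.35 × 10^-6.
Since Kb ≪ C₀, [OH-] ≈ √(Kb·C₀) = 1.10 × 10^-3 M.
([OH-]/C₀ = 0.39% < 5%, so the approximation holds.)
pOH = −log(1.10 × 10^-3) = 2.96; pH = 14.00 − 2.96 = 11.04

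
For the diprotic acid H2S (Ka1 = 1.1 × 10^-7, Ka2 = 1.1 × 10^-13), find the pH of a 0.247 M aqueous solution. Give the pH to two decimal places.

pH = 3.78

Since Ka1 ≫ Ka2, the first ionization dominates [H+].
Ka1 = x²/(0.247 − x) = 1.1 × 10^-7
x ≈ √(1.1 × 10^-7 × 0.247) = 1.65 × 10^-4 M
pH = −log(1.65 × 10^-4) = 3.78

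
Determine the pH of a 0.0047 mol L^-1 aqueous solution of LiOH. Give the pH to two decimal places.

LiOH is a strong base; [OH-] = 0.0047 M.
pOH = -log(0.0047) = 2.33
pH = 14.00 - 2.33 = 11.67

pH = 11.67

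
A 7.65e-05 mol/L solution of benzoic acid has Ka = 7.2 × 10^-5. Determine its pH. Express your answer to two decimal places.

C6H5COOH ⇌ C6H5COO- + H+
From the ICE table, Ka = [H+]²/(7.65e-05 − [H+]) = 7.2 × 10^-5.
Here C₀/Ka ≈ 1.06, so the small-[H+] approximation fails. Use the quadratic:
[H+] = (−Ka + √(Ka² + 4·Ka·C₀))/2 = 4.65 × 10^-5 M
pH = −log[H+] = −log(4.65 × 10^-5) = 4.33

pH = 4.33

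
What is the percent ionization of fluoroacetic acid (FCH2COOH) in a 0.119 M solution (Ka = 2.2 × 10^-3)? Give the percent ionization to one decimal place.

12.7%

FCH2COOH ⇌ FCH2COO- + H+; let x = [H+] at equilibrium.
Solve x² + 0.0022x − 0.000262 = 0 → x = 1.51 × 10^-2 M
% ionization = x/C₀ × 100% = 1.51 × 10^-2/0.119 × 100% = 12.7%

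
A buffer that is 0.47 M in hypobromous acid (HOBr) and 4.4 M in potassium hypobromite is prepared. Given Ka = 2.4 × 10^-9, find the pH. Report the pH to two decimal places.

pH = 9.59

pKa = −log(2.4 × 10^-9) = 8.620
Henderson–Hasselbalch: pH = pKa + log([OBr-]/[HOBr]) = 8.620 + log(4.4/0.47)
pH = 8.620 + (+0.971) = 9.59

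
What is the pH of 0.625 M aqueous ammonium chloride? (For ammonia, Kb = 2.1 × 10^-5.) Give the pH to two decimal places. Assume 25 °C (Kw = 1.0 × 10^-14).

NH4+ is the conjugate acid of the weak base NH3.
Ka = Kw/Kb = 1.0×10^-14 / 2.1 × 10^-5 = 4.76 × 10^-10
Ka = x²/(0.625 − x) = 4.76 × 10^-10
Since Ka ≪ C₀, x ≈ √(Ka·C₀) = 1.72 × 10^-5 M.
pH = −log(1.72 × 10^-5) = 4.76

pH = 4.76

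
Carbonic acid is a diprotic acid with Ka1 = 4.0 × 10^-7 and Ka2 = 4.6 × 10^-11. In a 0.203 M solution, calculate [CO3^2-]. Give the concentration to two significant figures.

First ionization gives [H+] ≈ [HCO3-] = 2.85 × 10^-4 M.
Second step: Ka2 = [H+][CO3^2-]/[HCO3-] ≈ [CO3^2-] (since [H+] ≈ [HCO3-]).
So [CO3^2-] ≈ Ka2.

4.6 × 10^-11 M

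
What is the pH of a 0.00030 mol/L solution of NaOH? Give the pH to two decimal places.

NaOH is a strong base; [OH-] = 0.0003 M.
pOH = -log(0.0003) = 3.52
pH = 14.00 - 3.52 = 10.48

pH = 10.48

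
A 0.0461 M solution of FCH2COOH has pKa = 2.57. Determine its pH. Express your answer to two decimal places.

pH = 2.01

FCH2COOH ⇌ FCH2COO- + H+
Ka = 10^(−2.57) = 2.69 × 10^-3
Ka = [H+]²/(0.0461 − [H+]) = 2.69 × 10^-3
[H+] is not negligible relative to C₀; solve [H+]² + 0.00269·[H+] − 0.000124 = 0.
[H+] = (−Ka + √(Ka² + 4·Ka·C₀))/2 = 9.87 × 10^-3 M
pH = −log[H+] = −log(9.87 × 10^-3) = 2.01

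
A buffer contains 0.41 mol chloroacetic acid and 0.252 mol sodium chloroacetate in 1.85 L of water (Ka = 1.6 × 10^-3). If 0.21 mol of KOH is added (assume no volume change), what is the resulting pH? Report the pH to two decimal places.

OH- converts ClCH2COOH to ClCH2COO-: ClCH2COOH → 0.2 mol, ClCH2COO- → 0.462 mol.
pKa = −log(1.6 × 10^-3) = 2.796
pH = pKa + log(n_ClCH2COO-/n_ClCH2COOH) = 2.796 + log(0.462/0.2) = 2.796 + (+0.364)

pH = 3.16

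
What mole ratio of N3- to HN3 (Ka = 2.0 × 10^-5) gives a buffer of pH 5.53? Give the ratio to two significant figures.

pKa = -log(2.0 × 10^-5) = 4.699
pH = pKa + log(r) ⇒ log(r) = 5.53 − 4.699 = +0.831
r = [N3-]/[HN3] = 10^(+0.831) = 6.78

ratio = 6.8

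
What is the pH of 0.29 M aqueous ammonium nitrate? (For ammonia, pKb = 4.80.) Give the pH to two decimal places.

NH4+ is the conjugate acid of the weak base NH3.
Kb = 10^(−4.80) = 1.58 × 10^-5
Ka = Kw/Kb = 1.0×10^-14 / 1.58 × 10^-5 = 6.33 × 10^-10
Ka = x²/(0.29 − x) = 6.33 × 10^-10
Assume x ≪ 0.29: x ≈ √(6.33 × 10^-10 × 0.29) = 1.35 × 10^-5 M
Check: 0.0047% ionized — well under 5%, approximation valid.
pH = −log(1.35 × 10^-5) = 4.87

pH = 4.87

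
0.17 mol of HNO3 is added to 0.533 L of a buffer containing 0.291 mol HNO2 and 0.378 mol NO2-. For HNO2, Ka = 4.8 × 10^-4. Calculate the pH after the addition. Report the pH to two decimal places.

Added H+ converts NO2- to HNO2: HNO2 → 0.461 mol, NO2- → 0.208 mol.
pKa = −log(4.8 × 10^-4) = 3.319
pH = pKa + log(n_NO2-/n_HNO2) = 3.319 + log(0.208/0.461) = 3.319 + (-0.346)

pH = 2.97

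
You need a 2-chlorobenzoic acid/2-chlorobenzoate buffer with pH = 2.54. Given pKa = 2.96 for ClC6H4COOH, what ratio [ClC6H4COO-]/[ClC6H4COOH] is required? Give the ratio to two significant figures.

pH = pKa + log(r) ⇒ log(r) = 2.54 − 2.96 = -0.42
r = [ClC6H4COO-]/[ClC6H4COOH] = 10^(-0.42) = 0.38

ratio = 0.38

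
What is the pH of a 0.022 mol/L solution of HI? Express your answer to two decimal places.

HI is a strong acid and dissociates completely, so [H+] = 0.022 M.
pH = -log(0.022) = 1.66

pH = 1.66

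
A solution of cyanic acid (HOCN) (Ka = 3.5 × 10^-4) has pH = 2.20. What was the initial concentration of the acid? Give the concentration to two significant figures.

[H+] = 10^(-2.20) = 6.31 × 10^-3 M = x
Ka = x²/(C₀ − x) ⇒ C₀ = x + x²/Ka
C₀ = 6.31 × 10^-3 + (6.31 × 10^-3)²/(3.5 × 10^-4) = 1.20 × 10^-1 M

C₀ = 1.2 × 10^-1 M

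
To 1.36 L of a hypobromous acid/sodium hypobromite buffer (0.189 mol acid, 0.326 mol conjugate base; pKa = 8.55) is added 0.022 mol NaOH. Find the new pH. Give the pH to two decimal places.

pH = 8.87

After neutralization: n(HOBr) = 0.167 mol, n(OBr-) = 0.348 mol.
Henderson–Hasselbalch with mole ratio 0.348/0.167: pH = 8.55 + (+0.319)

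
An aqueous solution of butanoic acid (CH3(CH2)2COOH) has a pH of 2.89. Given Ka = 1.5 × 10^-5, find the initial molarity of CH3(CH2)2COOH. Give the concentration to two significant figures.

[H+] = 10^(-2.89) = 1.29 × 10^-3 M = x
Ka = x²/(C₀ − x) ⇒ C₀ = x + x²/Ka
C₀ = 1.29 × 10^-3 + (1.29 × 10^-3)²/(1.5 × 10^-5) = 1.12 × 10^-1 M

C₀ = 1.1 × 10^-1 M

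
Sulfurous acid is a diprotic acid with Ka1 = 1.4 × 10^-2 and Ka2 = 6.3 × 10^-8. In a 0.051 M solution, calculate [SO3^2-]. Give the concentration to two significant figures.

First ionization gives [H+] ≈ [HSO3-] = 2.06 × 10^-2 M.
Second step: Ka2 = [H+][SO3^2-]/[HSO3-] ≈ [SO3^2-] (since [H+] ≈ [HSO3-]).
So [SO3^2-] ≈ Ka2.

6.3 × 10^-8 M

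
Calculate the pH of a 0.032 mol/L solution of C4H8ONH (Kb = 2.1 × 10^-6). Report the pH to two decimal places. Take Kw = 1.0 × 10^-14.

C4H8ONH + H2O ⇌ C4H8ONH2+ + OH-
Kb = x²/(0.032 − x) = 2.1 × 10^-6
Assume x ≪ 0.032: x ≈ √(2.1 × 10^-6 × 0.032) = 2.59 × 10^-4 M
Check: 0.81% ionized — well under 5%, approximation valid.
pOH = −log(2.59 × 10^-4) = 3.59; pH = 14.00 − 3.59 = 10.41

pH = 10.41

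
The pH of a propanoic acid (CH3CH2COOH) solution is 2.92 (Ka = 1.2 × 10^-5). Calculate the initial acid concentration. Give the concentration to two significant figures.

[H+] = 10^(-2.92) = 1.20 × 10^-3 M = x
Ka = x²/(C₀ − x) ⇒ C₀ = x + x²/Ka
C₀ = 1.20 × 10^-3 + (1.20 × 10^-3)²/(1.2 × 10^-5) = 1.21 × 10^-1 M

C₀ = 1.2 × 10^-1 M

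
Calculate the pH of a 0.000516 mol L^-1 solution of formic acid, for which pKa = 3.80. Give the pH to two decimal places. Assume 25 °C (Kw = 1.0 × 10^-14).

pH = 3.66

HCOOH ⇌ HCOO- + H+
Ka = 10^(−3.80) = 1.58 × 10^-4
From the ICE table, Ka = x²/(0.000516 − x) = 1.58 × 10^-4.
Here C₀/Ka ≈ 3.27, so the small-x approximation fails. Use the quadratic:
x = (−Ka + √(Ka² + 4·Ka·C₀))/2 = 2.17 × 10^-4 M
pH = −log(2.17 × 10^-4) = 3.66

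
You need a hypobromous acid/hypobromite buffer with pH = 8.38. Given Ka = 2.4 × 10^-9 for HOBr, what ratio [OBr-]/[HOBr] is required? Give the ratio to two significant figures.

pKa = -log(2.4 × 10^-9) = 8.620
pH = pKa + log(r) ⇒ log(r) = 8.38 − 8.620 = -0.240
r = [OBr-]/[HOBr] = 10^(-0.240) = 0.575

ratio = 0.58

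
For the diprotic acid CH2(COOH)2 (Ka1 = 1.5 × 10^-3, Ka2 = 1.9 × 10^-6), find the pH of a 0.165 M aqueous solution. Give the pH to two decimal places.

pH = 1.82

Ka1 ≫ Ka2, so treat the first dissociation as the only significant source of H+.
Ka1 = x²/(0.165 − x) = 1.5 × 10^-3
Solving the quadratic: x = (−Ka1 + √(Ka1² + 4·Ka1·C₀))/2 = 1.50 × 10^-2 M
pH = −log(1.50 × 10^-2) = 1.82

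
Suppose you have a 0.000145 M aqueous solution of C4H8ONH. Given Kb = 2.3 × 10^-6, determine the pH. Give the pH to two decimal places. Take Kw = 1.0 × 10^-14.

pH = 9.23

C4H8ONH + H2O ⇌ C4H8ONH2+ + OH-
Let x = [OH-] at equilibrium. Kb = x²/(0.000145 − x).
Here C₀/Kb ≈ 63, so the small-x approximation fails. Use the quadratic:
x = [−2.3e-06 + √(2.3e-06² + 1.33e-09)]/2 = 1.71 × 10^-5 M
pOH = −log(1.71 × 10^-5) = 4.77; pH = 14.00 − 4.77 = 9.23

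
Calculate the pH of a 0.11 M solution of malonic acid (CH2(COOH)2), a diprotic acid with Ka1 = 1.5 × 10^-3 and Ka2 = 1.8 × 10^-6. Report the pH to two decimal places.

pH = 1.92

Ka1 ≫ Ka2, so treat the first dissociation as the only significant source of H+.
Ka1 = x²/(0.11 − x) = 1.5 × 10^-3
Solving the quadratic: x = (−Ka1 + √(Ka1² + 4·Ka1·C₀))/2 = 1.21 × 10^-2 M
pH = −log(1.21 × 10^-2) = 1.92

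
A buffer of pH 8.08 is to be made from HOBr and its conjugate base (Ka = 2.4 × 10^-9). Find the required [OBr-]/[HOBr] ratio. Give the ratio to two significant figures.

pKa = -log(2.4 × 10^-9) = 8.620
pH = pKa + log(r) ⇒ log(r) = 8.08 − 8.620 = -0.540
r = [OBr-]/[HOBr] = 10^(-0.540) = 0.288

ratio = 0.29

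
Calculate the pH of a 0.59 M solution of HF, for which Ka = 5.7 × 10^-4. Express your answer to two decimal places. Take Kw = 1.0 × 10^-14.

HF ⇌ F- + H+
Ka = [H+]²/(0.59 − [H+]) = 5.7 × 10^-4
Since Ka ≪ C₀, [H+] ≈ √(Ka·C₀) = 1.83 × 10^-2 M.
([H+]/C₀ = 3.1% < 5%, so the approximation holds.)
pH = −log(1.83 × 10^-2) = 1.74

pH = 1.74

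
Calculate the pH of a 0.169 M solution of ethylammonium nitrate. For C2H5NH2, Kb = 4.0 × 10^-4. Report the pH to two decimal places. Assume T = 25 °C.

C2H5NH3+ is the conjugate acid of the weak base C2H5NH2.
Ka = Kw/Kb = 1.0×10^-14 / 4.0 × 10^-4 = 2.50 × 10^-11
Ka = [H+]²/(0.169 − [H+]) = 2.50 × 10^-11
Neglecting [H+] in the denominator: [H+] = √(2.50 × 10^-11 × 0.169) = 2.06 × 10^-6 M
pH = −log(2.06 × 10^-6) = 5.69

pH = 5.69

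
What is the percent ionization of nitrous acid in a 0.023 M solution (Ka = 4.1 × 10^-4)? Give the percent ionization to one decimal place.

12.5%

HNO2 ⇌ NO2- + H+; let x = [H+] at equilibrium.
Ka = x²/(C₀ − x); solving the quadratic gives x = 2.87 × 10^-3 M.
Fraction ionized = 2.87 × 10^-3 / 0.023 = 0.1248 → 12.5%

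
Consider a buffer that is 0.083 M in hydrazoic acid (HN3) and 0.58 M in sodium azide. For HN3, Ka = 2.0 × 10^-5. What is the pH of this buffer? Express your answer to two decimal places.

pKa = −log(2.0 × 10^-5) = 4.699
Using pH = pKa + log([base]/[acid]) with [base]/[acid] = 0.58/0.083:
pH = 4.699 + (+0.844) = 5.54

pH = 5.54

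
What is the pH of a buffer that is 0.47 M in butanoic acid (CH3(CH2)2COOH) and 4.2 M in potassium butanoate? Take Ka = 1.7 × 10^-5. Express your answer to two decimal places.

pH = 5.72

pKa = −log(1.7 × 10^-5) = 4.770
pH = pKa + log([A⁻]/[HA]) = 4.770 + log(4.2/0.47)
pH = 4.770 + (+0.951) = 5.72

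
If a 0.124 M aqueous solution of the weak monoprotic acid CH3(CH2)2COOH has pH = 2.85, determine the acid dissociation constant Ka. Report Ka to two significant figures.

[H+] = 10^(-2.85) = 1.41 × 10^-3 M
At equilibrium [HA] = 0.124 − 1.41 × 10^-3 = 1.23 × 10^-1 M
Ka = [H+][A-]/[HA] = (1.41 × 10^-3)² / 1.23 × 10^-1 = 1.6 × 10^-5

Ka = 1.6 × 10^-5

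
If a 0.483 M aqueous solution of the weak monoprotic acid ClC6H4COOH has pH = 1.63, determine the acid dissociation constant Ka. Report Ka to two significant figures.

[H+] = 10^(-1.63) = 2.34 × 10^-2 M
At equilibrium [HA] = 0.483 − 2.34 × 10^-2 = 4.60 × 10^-1 M
Ka = [H+][A-]/[HA] = (2.34 × 10^-2)² / 4.60 × 10^-1 = 1.2 × 10^-3

Ka = 1.2 × 10^-3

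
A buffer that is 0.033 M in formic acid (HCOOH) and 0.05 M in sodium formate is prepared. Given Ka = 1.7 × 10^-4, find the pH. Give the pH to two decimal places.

pH = 3.95

pKa = −log(1.7 × 10^-4) = 3.770
Henderson–Hasselbalch: pH = pKa + log([HCOO-]/[HCOOH]) = 3.770 + log(0.05/0.033)
pH = 3.770 + (+0.180) = 3.95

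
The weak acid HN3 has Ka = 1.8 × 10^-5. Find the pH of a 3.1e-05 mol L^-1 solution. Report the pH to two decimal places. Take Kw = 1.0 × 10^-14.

HN3 ⇌ N3- + H+
From the ICE table, Ka = x²/(3.1e-05 − x) = 1.8 × 10^-5.
Here C₀/Ka ≈ 1.72, so the small-x approximation fails. Use the quadratic:
x = [−1.8e-05 + √(1.8e-05² + 2.23e-09)]/2 = 1.63 × 10^-5 M
pH = −log(1.63 × 10^-5) = 4.79

pH = 4.79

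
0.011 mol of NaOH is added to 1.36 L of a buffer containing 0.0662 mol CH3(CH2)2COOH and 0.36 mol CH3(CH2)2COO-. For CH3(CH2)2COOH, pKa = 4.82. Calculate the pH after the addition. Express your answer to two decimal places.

After neutralization: n(CH3(CH2)2COOH) = 0.0552 mol, n(CH3(CH2)2COO-) = 0.371 mol.
pH = pKa + log(n_CH3(CH2)2COO-/n_CH3(CH2)2COOH) = 4.82 + log(0.371/0.0552) = 4.82 + (+0.827)

pH = 5.65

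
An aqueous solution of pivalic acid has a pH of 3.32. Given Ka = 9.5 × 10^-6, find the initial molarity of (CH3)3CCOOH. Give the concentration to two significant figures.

[H+] = 10^(-3.32) = 4.79 × 10^-4 M = x
Ka = x²/(C₀ − x) ⇒ C₀ = x + x²/Ka
C₀ = 4.79 × 10^-4 + (4.79 × 10^-4)²/(9.5 × 10^-6) = 2.46 × 10^-2 M

C₀ = 2.5 × 10^-2 M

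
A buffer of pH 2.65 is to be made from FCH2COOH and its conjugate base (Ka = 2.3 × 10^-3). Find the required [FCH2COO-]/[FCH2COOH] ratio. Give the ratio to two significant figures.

pKa = -log(2.3 × 10^-3) = 2.638
pH = pKa + log(r) ⇒ log(r) = 2.65 − 2.638 = +0.012
r = [FCH2COO-]/[FCH2COOH] = 10^(+0.012) = 1.03

ratio = 1.0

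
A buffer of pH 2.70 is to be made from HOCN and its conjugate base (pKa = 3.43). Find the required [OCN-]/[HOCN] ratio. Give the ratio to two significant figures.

ratio = 0.19

pH = pKa + log(r) ⇒ log(r) = 2.70 − 3.43 = -0.73
r = [OCN-]/[HOCN] = 10^(-0.73) = 0.186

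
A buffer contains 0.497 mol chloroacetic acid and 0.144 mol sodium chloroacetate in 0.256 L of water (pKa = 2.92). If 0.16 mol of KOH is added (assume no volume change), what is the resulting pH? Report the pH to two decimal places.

OH- converts ClCH2COOH to ClCH2COO-: ClCH2COOH → 0.337 mol, ClCH2COO- → 0.304 mol.
pH = pKa + log([A⁻]/[HA]) = 2.92 + log(0.304/0.337) = 2.92 -0.045

pH = 2.88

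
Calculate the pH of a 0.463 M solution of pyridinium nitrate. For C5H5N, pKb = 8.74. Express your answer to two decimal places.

pH = 2.80

C5H5NH+ is the conjugate acid of the weak base C5H5N.
Kb = 10^(−8.74) = 1.82 × 10^-9
Ka = Kw/Kb = 1.0×10^-14 / 1.82 × 10^-9 = 5.49 × 10^-6
From the ICE table, Ka = x²/(0.463 − x) = 5.49 × 10^-6.
Since Ka ≪ C₀, x ≈ √(Ka·C₀) = 1.59 × 10^-3 M.
Check: 0.34% ionized — well under 5%, approximation valid.
pH = −log(1.59 × 10^-3) = 2.80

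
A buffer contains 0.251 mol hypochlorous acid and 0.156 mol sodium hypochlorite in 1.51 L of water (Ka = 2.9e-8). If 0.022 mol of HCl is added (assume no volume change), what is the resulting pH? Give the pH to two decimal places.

Added H+ converts OCl- to HOCl: HOCl → 0.273 mol, OCl- → 0.134 mol.
pKa = −log(2.9 × 10^-8) = 7.538
pH = pKa + log([A⁻]/[HA]) = 7.538 + log(0.134/0.273) = 7.538 -0.309

pH = 7.23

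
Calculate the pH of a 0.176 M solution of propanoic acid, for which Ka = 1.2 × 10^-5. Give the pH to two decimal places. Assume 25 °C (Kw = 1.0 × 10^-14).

CH3CH2COOH ⇌ CH3CH2COO- + H+
From the ICE table, Ka = [H+]²/(0.176 − [H+]) = 1.2 × 10^-5.
Neglecting [H+] in the denominator: [H+] = √(1.2 × 10^-5 × 0.176) = 1.45 × 10^-3 M
([H+]/C₀ = 0.83% < 5%, so the approximation holds.)
pH = −log[H+] = −log(1.45 × 10^-3) = 2.84

pH = 2.84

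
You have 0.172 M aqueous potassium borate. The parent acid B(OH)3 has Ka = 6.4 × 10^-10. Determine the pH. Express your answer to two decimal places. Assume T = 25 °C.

B(OH)4- is the conjugate base of the weak acid B(OH)3.
Kb = Kw/Ka = 1.0×10^-14 / 6.4 × 10^-10 = 1.56 × 10^-5
Kb = [OH-]²/(0.172 − [OH-]) = 1.56 × 10^-5
Assume [OH-] ≪ 0.172: [OH-] ≈ √(1.56 × 10^-5 × 0.172) = 1.64 × 10^-3 M
pOH = 2.79, so pH = 14.00 − pOH = 11.21

pH = 11.21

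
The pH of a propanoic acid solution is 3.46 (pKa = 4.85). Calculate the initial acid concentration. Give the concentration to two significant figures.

C₀ = 8.9 × 10^-3 M

[H+] = 10^(-3.46) = 3.47 × 10^-4 M = x
Ka = 10^(−4.85) = 1.41 × 10^-5
Ka = x²/(C₀ − x) ⇒ C₀ = x + x²/Ka
C₀ = 3.47 × 10^-4 + (3.47 × 10^-4)²/(1.41 × 10^-5) = 8.89 × 10^-3 M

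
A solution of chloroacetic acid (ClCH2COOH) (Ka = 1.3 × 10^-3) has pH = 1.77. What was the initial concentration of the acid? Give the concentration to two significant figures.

C₀ = 2.4 × 10^-1 M

[H+] = 10^(-1.77) = 1.70 × 10^-2 M = x
Ka = x²/(C₀ − x) ⇒ C₀ = x + x²/Ka
C₀ = 1.70 × 10^-2 + (1.70 × 10^-2)²/(1.3 × 10^-3) = 2.39 × 10^-1 M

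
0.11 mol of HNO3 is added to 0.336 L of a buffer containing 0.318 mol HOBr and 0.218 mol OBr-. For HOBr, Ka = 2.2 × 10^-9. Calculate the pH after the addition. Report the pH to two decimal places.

After neutralization: n(HOBr) = 0.428 mol, n(OBr-) = 0.108 mol.
pKa = −log(2.2 × 10^-9) = 8.658
Henderson–Hasselbalch with mole ratio 0.108/0.428: pH = 8.658 + (-0.598)

pH = 8.06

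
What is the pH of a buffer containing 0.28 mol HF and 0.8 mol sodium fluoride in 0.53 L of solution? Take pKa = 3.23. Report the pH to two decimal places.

pH = 3.69

pH = pKa + log([A⁻]/[HA]) = 3.23 + log(0.8/0.28)
pH = 3.23 + (+0.456) = 3.69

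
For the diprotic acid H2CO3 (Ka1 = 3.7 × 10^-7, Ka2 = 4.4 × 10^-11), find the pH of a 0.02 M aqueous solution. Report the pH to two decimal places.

pH = 4.07

Since Ka1 ≫ Ka2, the first ionization dominates [H+].
Ka1 = x²/(0.02 − x) = 3.7 × 10^-7
x ≈ √(3.7 × 10^-7 × 0.02) = 8.60 × 10^-5 M
pH = −log(8.60 × 10^-5) = 4.07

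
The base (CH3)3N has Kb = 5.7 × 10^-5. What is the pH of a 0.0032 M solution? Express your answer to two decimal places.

(CH3)3N + H2O ⇌ (CH3)3NH+ + OH-
Kb = [OH-]²/(0.0032 − [OH-]) = 5.7 × 10^-5
Here C₀/Kb ≈ 56.1, so the small-[OH-] approximation fails. Use the quadratic:
[OH-] = (−Kb + √(Kb² + 4·Kb·C₀))/2 = 4.00 × 10^-4 M
pOH = −log(4.00 × 10^-4) = 3.40; pH = 14.00 − 3.40 = 10.60

pH = 10.60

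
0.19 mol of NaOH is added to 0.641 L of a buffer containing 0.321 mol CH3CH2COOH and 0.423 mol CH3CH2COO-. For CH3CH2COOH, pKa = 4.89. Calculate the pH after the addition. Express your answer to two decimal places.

OH- converts CH3CH2COOH to CH3CH2COO-: CH3CH2COOH → 0.131 mol, CH3CH2COO- → 0.613 mol.
pH = pKa + log([A⁻]/[HA]) = 4.89 + log(0.613/0.131) = 4.89 +0.670

pH = 5.56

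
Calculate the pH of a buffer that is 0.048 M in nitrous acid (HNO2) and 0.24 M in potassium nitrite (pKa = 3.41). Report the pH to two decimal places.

Using pH = pKa + log([base]/[acid]) with [base]/[acid] = 0.24/0.048:
pH = 3.41 + (+0.699) = 4.11

pH = 4.11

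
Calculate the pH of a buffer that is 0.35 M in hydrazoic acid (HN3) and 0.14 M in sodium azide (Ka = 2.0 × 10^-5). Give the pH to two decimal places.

pH = 4.30

pKa = −log(2.0 × 10^-5) = 4.699
pH = pKa + log([A⁻]/[HA]) = 4.699 + log(0.14/0.35)
pH = 4.699 + (-0.398) = 4.30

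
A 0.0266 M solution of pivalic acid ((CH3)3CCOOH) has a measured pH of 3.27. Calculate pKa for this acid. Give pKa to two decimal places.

pKa = 4.96

[H+] = 10^(-3.27) = 5.37 × 10^-4 M
At equilibrium [HA] = 0.0266 − 5.37 × 10^-4 = 2.61 × 10^-2 M
Ka = [H+][A-]/[HA] = (5.37 × 10^-4)² / 2.61 × 10^-2 = 1.10 × 10^-5
pKa = -log(1.10 × 10^-5) = 4.96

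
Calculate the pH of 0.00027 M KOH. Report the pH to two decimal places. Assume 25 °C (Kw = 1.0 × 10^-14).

pH = 10.43

KOH is a strong base; [OH-] = 0.00027 M.
pOH = -log(0.00027) = 3.57
pH = 14.00 - 3.57 = 10.43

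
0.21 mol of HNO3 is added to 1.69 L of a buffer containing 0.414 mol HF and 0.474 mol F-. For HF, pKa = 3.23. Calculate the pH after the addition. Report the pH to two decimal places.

Added H+ converts F- to HF: HF → 0.624 mol, F- → 0.264 mol.
Henderson–Hasselbalch with mole ratio 0.264/0.624: pH = 3.23 + (-0.374)

pH = 2.86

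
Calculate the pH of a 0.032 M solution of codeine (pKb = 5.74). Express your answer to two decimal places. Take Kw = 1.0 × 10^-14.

C18H21NO3 + H2O ⇌ C18H22NO3+ + OH-
Kb = 10^(−5.74) = 1.82 × 10^-6
From the ICE table, Kb = [OH-]²/(0.032 − [OH-]) = 1.82 × 10^-6.
Neglecting [OH-] in the denominator: [OH-] = √(1.82 × 10^-6 × 0.032) = 2.41 × 10^-4 M
([OH-]/C₀ = 0.75% < 5%, so the approximation holds.)
pOH = −log(2.41 × 10^-4) = 3.62; pH = 14.00 − 3.62 = 10.38

pH = 10.38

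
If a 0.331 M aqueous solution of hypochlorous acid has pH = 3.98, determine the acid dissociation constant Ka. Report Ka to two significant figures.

Ka = 3.3 × 10^-8

[H+] = 10^(-3.98) = 1.05 × 10^-4 M
At equilibrium [HA] = 0.331 − 1.05 × 10^-4 = 3.31 × 10^-1 M
Ka = [H+][A-]/[HA] = (1.05 × 10^-4)² / 3.31 × 10^-1 = 3.3 × 10^-8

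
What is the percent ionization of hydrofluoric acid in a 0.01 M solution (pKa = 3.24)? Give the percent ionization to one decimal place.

HF ⇌ F- + H+; let x = [H+] at equilibrium.
Ka = 10^(−3.24) = 5.75 × 10^-4
Ka = x²/(C₀ − x); solving the quadratic gives x = 2.13 × 10^-3 M.
% ionization = x/C₀ × 100% = 2.13 × 10^-3/0.01 × 100% = 21.3%

21.3%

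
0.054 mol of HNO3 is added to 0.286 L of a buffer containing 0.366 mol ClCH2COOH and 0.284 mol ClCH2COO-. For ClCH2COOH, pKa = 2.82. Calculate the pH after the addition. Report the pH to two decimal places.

Added H+ converts ClCH2COO- to ClCH2COOH: ClCH2COOH → 0.42 mol, ClCH2COO- → 0.23 mol.
pH = pKa + log([A⁻]/[HA]) = 2.82 + log(0.23/0.42) = 2.82 -0.262

pH = 2.56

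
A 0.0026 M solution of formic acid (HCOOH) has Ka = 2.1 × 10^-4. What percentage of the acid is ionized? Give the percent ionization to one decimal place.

24.7%

HCOOH ⇌ HCOO- + H+; let x = [H+] at equilibrium.
Solve x² + 0.00021x − 5.46e-07 = 0 → x = 6.41 × 10^-4 M
Fraction ionized = 6.41 × 10^-4 / 0.0026 = 0.2465 → 24.7%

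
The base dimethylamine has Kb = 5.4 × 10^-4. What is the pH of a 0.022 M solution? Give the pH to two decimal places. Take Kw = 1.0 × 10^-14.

(CH3)2NH + H2O ⇌ (CH3)2NH2+ + OH-
Kb = [OH-]²/(0.022 − [OH-]) = 5.4 × 10^-4
[OH-] is not negligible relative to C₀; solve [OH-]² + 0.00054·[OH-] − 1.19e-05 = 0.
[OH-] = (−Kb + √(Kb² + 4·Kb·C₀))/2 = 3.19 × 10^-3 M
pOH = −log(3.19 × 10^-3) = 2.50; pH = 14.00 − 2.50 = 11.50

pH = 11.50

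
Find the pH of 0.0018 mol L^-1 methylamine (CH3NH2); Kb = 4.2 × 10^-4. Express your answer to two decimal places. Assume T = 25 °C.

CH3NH2 + H2O ⇌ CH3NH3+ + OH-
From the ICE table, Kb = [OH-]²/(0.0018 − [OH-]) = 4.2 × 10^-4.
[OH-] is not negligible relative to C₀; solve [OH-]² + 0.00042·[OH-] − 7.56e-07 = 0.
[OH-] = [−0.00042 + √(0.00042² + 3.02e-06)]/2 = 6.84 × 10^-4 M
pOH = 3.16, so pH = 14.00 − pOH = 10.84

pH = 10.84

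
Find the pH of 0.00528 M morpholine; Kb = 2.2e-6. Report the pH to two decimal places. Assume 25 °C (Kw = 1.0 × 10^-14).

pH = 10.03

C4H8ONH + H2O ⇌ C4H8ONH2+ + OH-
From the ICE table, Kb = [OH-]²/(0.00528 − [OH-]) = 2.2 × 10^-6.
Neglecting [OH-] in the denominator: [OH-] = √(2.2 × 10^-6 × 0.00528) = 1.08 × 10^-4 M
([OH-]/C₀ = 2% < 5%, so the approximation holds.)
pOH = 3.97, so pH = 14.00 − pOH = 10.03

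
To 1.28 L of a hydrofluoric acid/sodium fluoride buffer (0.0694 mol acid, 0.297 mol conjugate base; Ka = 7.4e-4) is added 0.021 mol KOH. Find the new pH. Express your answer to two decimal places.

pH = 3.95

OH- converts HF to F-: HF → 0.0484 mol, F- → 0.318 mol.
pKa = −log(7.4 × 10^-4) = 3.131
pH = pKa + log(n_F-/n_HF) = 3.131 + log(0.318/0.0484) = 3.131 + (+0.818)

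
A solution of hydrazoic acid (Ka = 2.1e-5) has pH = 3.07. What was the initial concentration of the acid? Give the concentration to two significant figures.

[H+] = 10^(-3.07) = 8.51 × 10^-4 M = x
Ka = x²/(C₀ − x) ⇒ C₀ = x + x²/Ka
C₀ = 8.51 × 10^-4 + (8.51 × 10^-4)²/(2.1 × 10^-5) = 3.53 × 10^-2 M

C₀ = 3.5 × 10^-2 M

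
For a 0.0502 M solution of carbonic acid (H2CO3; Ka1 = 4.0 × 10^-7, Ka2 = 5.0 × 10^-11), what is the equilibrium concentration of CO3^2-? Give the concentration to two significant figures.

First ionization gives [H+] ≈ [HCO3-] = 1.42 × 10^-4 M.
Second step: Ka2 = [H+][CO3^2-]/[HCO3-] ≈ [CO3^2-] (since [H+] ≈ [HCO3-]).
So [CO3^2-] ≈ Ka2.

5.0 × 10^-11 M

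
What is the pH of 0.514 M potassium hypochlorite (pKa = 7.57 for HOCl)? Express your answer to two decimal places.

OCl- is the conjugate base of the weak acid HOCl.
Ka = 10^(−7.57) = 2.69 × 10^-8
Kb = Kw/Ka = 1.0×10^-14 / 2.69 × 10^-8 = 3.72 × 10^-7
Kb = [OH-]²/(0.514 − [OH-]) = 3.72 × 10^-7
Neglecting [OH-] in the denominator: [OH-] = √(3.72 × 10^-7 × 0.514) = 4.37 × 10^-4 M
pOH = −log(4.37 × 10^-4) = 3.36; pH = 14.00 − 3.36 = 10.64

pH = 10.64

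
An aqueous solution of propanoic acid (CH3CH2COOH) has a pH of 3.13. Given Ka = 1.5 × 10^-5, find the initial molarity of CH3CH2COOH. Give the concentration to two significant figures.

[H+] = 10^(-3.13) = 7.41 × 10^-4 M = x
Ka = x²/(C₀ − x) ⇒ C₀ = x + x²/Ka
C₀ = 7.41 × 10^-4 + (7.41 × 10^-4)²/(1.5 × 10^-5) = 3.73 × 10^-2 M

C₀ = 3.7 × 10^-2 M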